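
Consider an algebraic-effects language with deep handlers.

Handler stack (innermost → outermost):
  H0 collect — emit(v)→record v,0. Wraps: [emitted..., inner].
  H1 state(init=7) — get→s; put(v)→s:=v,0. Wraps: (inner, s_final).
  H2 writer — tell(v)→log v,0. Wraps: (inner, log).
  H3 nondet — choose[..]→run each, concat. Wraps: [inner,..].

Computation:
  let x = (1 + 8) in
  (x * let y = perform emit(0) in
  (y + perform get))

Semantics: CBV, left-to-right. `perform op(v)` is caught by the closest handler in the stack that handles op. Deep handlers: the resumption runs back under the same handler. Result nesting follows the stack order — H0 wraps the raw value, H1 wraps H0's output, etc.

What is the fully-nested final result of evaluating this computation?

Answer: [(([0, 63], 7), ())]

Working:
emit(0) @ H0 ⇒ out+=0
get @ H1 ⇒ 7
H0 returns [0, 63]
H1 returns ([0, 63], 7)
H2 returns (([0, 63], 7), ())
H3 returns [(([0, 63], 7), ())]
= [(([0, 63], 7), ())]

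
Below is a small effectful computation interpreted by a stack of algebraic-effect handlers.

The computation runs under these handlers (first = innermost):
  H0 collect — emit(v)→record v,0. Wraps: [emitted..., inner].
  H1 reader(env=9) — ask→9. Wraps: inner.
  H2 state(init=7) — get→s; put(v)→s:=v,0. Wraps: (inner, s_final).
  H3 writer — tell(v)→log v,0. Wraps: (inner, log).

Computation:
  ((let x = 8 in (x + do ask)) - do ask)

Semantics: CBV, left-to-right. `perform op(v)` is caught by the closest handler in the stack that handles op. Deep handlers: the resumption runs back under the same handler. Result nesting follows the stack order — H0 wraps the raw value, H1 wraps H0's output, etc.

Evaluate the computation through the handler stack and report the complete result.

Working:
ask @ H1 ⇒ 9
ask @ H1 ⇒ 9
H0 returns [8]
H1 returns [8]
H2 returns ([8], 7)
H3 returns (([8], 7), ())
= (([8], 7), ())

Answer: (([8], 7), ())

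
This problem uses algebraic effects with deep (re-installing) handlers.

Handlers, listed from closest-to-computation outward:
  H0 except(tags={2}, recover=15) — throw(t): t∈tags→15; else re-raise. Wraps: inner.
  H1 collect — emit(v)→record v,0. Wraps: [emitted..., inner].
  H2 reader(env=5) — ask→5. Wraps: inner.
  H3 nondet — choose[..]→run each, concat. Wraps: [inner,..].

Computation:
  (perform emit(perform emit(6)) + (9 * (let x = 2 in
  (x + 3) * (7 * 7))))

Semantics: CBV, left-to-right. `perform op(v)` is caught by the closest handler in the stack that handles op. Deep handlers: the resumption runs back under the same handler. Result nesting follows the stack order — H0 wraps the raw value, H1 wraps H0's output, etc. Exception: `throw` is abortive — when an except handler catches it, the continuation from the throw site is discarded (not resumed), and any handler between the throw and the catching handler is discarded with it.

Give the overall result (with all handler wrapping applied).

Answer: [[6, 0, 2205]]

Step-by-step:
emit(6) @ H1 ⇒ out+=6
emit(0) @ H1 ⇒ out+=0
H0 returns 2205
H1 returns [6, 0, 2205]
H2 returns [6, 0, 2205]
H3 returns [[6, 0, 2205]]
= [[6, 0, 2205]]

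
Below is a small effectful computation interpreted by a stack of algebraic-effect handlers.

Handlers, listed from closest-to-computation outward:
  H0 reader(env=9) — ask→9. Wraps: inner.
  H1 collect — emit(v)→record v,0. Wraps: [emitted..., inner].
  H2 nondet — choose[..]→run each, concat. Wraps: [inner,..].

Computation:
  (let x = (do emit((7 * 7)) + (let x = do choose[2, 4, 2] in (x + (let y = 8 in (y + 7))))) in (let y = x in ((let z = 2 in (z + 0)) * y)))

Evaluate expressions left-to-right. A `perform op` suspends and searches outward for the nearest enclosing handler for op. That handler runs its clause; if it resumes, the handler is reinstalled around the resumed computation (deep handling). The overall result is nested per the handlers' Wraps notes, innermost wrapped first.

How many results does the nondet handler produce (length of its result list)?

Answer: 3

Working:
emit(49) @ H1 ⇒ out+=49
choose[2, 4, 2] @ H2
  branch[0] choose=2:
    H0 returns 34
    H1 returns [49, 34]
    H2 returns [[49, 34]]
  branch[1] choose=4:
    H0 returns 38
    H1 returns [49, 38]
    H2 returns [[49, 38]]
  branch[2] choose=2:
    H0 returns 34
    H1 returns [49, 34]
    H2 returns [[49, 34]]
= [[49, 34], [49, 38], [49, 34]]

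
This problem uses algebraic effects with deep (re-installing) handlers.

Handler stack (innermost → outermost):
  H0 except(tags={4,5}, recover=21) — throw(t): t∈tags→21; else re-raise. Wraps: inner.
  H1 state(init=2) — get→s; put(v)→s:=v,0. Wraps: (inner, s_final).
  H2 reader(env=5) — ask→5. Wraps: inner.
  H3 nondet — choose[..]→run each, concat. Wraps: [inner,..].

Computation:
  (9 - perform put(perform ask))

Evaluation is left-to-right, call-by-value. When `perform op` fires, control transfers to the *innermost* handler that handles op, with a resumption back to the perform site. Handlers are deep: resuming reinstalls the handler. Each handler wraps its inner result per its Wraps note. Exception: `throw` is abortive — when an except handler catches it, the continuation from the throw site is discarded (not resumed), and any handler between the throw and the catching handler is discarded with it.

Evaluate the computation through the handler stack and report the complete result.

Answer: [(9, 5)]

Step-by-step:
ask @ H2 ⇒ 5
put(5) @ H1 ⇒ s:=5
H0 returns 9
H1 returns (9, 5)
H2 returns (9, 5)
H3 returns [(9, 5)]
= [(9, 5)]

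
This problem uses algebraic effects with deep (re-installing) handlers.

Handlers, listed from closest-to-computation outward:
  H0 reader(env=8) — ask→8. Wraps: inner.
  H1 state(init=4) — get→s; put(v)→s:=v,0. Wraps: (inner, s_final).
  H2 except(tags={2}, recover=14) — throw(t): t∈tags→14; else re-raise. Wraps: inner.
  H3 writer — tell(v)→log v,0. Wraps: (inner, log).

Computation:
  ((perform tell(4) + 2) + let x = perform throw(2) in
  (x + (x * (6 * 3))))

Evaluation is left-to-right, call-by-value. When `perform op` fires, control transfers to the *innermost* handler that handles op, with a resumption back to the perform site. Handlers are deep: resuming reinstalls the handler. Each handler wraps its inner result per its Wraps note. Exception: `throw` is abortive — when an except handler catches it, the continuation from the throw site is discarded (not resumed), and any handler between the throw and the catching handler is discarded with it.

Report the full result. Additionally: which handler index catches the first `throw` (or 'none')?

Working:
tell(4) @ H3 ⇒ log+=4
throw(2) @ H2 caught ⇒ 14
H3 returns (14, (4))
= (14, (4))

Answer: (14, (4)) ; first throw caught by: H2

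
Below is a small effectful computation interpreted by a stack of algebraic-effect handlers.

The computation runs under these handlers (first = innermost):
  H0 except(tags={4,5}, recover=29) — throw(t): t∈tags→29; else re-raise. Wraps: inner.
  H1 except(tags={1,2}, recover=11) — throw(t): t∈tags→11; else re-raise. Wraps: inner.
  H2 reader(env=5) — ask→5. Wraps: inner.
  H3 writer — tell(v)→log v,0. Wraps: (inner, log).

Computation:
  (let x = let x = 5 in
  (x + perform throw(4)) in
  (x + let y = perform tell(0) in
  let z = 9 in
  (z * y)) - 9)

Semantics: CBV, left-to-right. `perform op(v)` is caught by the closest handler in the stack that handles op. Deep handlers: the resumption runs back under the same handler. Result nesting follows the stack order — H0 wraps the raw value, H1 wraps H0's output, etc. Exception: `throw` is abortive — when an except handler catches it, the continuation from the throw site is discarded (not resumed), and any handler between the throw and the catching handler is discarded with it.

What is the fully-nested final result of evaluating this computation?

Working:
throw(4) @ H0 caught ⇒ 29
H1 returns 29
H2 returns 29
H3 returns (29, ())
= (29, ())

Answer: (29, ())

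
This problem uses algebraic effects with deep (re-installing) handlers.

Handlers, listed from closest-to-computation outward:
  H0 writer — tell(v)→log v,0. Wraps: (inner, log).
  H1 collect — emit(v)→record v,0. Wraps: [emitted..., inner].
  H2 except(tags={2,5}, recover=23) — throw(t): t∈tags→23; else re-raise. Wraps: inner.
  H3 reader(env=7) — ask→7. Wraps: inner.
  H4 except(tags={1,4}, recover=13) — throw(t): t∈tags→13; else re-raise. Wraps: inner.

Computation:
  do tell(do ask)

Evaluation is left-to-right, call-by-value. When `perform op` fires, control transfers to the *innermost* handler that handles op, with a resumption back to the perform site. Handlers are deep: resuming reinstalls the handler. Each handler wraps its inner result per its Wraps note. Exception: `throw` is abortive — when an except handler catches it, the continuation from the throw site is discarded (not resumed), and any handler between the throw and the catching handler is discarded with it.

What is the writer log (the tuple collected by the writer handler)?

Answer: (7)

Working:
ask @ H3 ⇒ 7
tell(7) @ H0 ⇒ log+=7
H0 returns (0, (7))
H1 returns [(0, (7))]
H2 returns [(0, (7))]
H3 returns [(0, (7))]
H4 returns [(0, (7))]
= [(0, (7))]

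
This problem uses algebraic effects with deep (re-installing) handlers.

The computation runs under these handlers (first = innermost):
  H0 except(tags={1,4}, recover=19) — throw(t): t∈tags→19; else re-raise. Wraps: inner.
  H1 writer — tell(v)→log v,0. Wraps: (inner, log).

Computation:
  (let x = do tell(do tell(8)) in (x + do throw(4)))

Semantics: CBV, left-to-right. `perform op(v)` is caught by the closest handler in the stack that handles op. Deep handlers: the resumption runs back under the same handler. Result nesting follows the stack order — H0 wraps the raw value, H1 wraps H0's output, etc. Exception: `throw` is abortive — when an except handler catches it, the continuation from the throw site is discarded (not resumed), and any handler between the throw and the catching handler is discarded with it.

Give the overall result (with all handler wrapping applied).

Working:
tell(8) @ H1 ⇒ log+=8
tell(0) @ H1 ⇒ log+=0
throw(4) @ H0 caught ⇒ 19
H1 returns (19, (8, 0))
= (19, (8, 0))

Answer: (19, (8, 0))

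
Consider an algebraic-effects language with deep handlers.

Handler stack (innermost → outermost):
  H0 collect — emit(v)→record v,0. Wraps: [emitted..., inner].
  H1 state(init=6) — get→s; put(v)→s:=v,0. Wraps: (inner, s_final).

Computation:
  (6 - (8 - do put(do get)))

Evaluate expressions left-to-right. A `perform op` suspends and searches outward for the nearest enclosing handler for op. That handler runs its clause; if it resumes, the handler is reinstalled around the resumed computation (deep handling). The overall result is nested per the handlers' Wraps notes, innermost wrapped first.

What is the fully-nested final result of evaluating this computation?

Answer: ([-2], 6)

Step-by-step:
get @ H1 ⇒ 6
put(6) @ H1 ⇒ s:=6
H0 returns [-2]
H1 returns ([-2], 6)
= ([-2], 6)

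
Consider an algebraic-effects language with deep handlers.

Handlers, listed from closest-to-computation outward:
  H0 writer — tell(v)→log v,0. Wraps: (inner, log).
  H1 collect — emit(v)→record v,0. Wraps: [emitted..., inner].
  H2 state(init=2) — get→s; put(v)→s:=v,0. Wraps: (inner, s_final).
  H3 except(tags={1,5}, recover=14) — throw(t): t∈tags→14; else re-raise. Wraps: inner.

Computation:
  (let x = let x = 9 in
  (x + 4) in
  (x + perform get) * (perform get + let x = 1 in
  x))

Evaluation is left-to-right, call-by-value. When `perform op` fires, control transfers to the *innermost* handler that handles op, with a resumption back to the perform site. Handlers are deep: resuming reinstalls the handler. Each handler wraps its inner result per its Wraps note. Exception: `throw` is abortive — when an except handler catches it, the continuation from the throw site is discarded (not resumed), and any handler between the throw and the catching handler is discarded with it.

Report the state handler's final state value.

Evaluation trace:
get @ H2 ⇒ 2
get @ H2 ⇒ 2
H0 returns (45, ())
H1 returns [(45, ())]
H2 returns ([(45, ())], 2)
H3 returns ([(45, ())], 2)
= ([(45, ())], 2)

Answer: 2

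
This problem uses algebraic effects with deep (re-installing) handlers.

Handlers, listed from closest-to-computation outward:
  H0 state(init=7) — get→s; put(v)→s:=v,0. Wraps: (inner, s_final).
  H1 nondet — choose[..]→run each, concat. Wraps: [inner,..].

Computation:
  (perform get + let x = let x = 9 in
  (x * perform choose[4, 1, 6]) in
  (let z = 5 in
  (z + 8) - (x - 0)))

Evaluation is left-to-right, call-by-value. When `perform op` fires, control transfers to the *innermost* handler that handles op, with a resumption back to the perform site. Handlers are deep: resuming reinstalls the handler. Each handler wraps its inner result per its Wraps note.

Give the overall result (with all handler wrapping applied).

Answer: [(-16, 7), (11, 7), (-34, 7)]

Evaluation trace:
get @ H0 ⇒ 7
choose[4, 1, 6] @ H1
  branch[0] choose=4:
    H0 returns (-16, 7)
    H1 returns [(-16, 7)]
  branch[1] choose=1:
    H0 returns (11, 7)
    H1 returns [(11, 7)]
  branch[2] choose=6:
    H0 returns (-34, 7)
    H1 returns [(-34, 7)]
= [(-16, 7), (11, 7), (-34, 7)]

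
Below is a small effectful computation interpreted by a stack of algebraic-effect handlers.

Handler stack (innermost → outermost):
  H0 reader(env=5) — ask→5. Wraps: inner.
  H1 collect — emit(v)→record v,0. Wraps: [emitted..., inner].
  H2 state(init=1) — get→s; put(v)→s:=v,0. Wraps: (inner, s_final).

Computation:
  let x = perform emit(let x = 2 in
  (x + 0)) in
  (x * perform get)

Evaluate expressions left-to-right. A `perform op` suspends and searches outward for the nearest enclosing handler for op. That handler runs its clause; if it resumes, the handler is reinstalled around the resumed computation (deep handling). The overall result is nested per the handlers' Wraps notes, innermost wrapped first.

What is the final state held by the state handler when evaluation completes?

Answer: 1

Evaluation trace:
emit(2) @ H1 ⇒ out+=2
get @ H2 ⇒ 1
H0 returns 0
H1 returns [2, 0]
H2 returns ([2, 0], 1)
= ([2, 0], 1)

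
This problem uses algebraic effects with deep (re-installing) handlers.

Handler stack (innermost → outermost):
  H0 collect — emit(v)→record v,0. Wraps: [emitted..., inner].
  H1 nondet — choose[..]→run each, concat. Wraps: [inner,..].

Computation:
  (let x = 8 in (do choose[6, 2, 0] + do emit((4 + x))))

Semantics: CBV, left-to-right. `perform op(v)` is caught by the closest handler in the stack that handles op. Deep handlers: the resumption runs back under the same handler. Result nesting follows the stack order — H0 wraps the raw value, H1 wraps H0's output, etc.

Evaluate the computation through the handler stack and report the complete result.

Evaluation trace:
choose[6, 2, 0] @ H1
  branch[0] choose=6:
    emit(12) @ H0 ⇒ out+=12
    H0 returns [12, 6]
    H1 returns [[12, 6]]
  branch[1] choose=2:
    emit(12) @ H0 ⇒ out+=12
    H0 returns [12, 2]
    H1 returns [[12, 2]]
  branch[2] choose=0:
    emit(12) @ H0 ⇒ out+=12
    H0 returns [12, 0]
    H1 returns [[12, 0]]
= [[12, 6], [12, 2], [12, 0]]

Answer: [[12, 6], [12, 2], [12, 0]]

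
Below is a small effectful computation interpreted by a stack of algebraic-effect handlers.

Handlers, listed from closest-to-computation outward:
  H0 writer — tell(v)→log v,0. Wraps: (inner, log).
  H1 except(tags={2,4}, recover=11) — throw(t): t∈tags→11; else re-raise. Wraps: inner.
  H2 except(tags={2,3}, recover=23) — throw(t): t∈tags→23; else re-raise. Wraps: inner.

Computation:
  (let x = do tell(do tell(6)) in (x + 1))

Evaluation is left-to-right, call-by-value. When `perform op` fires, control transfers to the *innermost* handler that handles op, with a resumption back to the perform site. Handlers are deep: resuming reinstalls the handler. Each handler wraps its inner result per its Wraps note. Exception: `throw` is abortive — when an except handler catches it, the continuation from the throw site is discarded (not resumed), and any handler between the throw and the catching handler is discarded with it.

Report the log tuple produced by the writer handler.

Answer: (6, 0)

Evaluation trace:
tell(6) @ H0 ⇒ log+=6
tell(0) @ H0 ⇒ log+=0
H0 returns (1, (6, 0))
H1 returns (1, (6, 0))
H2 returns (1, (6, 0))
= (1, (6, 0))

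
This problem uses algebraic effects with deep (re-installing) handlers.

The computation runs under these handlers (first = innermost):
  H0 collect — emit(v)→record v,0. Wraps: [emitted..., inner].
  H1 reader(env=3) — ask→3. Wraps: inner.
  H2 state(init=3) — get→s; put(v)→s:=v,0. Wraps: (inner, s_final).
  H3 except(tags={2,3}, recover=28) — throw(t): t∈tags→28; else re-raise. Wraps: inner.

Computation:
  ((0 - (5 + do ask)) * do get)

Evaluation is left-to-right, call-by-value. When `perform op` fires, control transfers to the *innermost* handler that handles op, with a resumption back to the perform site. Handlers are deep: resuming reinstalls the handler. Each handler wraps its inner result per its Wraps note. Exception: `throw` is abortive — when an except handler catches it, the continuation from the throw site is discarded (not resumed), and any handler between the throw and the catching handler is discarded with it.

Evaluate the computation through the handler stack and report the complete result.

Working:
ask @ H1 ⇒ 3
get @ H2 ⇒ 3
H0 returns [-24]
H1 returns [-24]
H2 returns ([-24], 3)
H3 returns ([-24], 3)
= ([-24], 3)

Answer: ([-24], 3)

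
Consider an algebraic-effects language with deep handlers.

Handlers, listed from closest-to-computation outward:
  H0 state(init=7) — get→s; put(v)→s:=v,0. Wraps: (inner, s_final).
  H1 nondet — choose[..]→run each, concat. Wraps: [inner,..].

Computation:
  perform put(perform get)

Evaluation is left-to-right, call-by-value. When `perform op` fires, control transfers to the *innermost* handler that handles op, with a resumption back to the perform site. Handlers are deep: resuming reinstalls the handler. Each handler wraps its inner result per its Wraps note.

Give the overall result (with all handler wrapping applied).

Answer: [(0, 7)]

Working:
get @ H0 ⇒ 7
put(7) @ H0 ⇒ s:=7
H0 returns (0, 7)
H1 returns [(0, 7)]
= [(0, 7)]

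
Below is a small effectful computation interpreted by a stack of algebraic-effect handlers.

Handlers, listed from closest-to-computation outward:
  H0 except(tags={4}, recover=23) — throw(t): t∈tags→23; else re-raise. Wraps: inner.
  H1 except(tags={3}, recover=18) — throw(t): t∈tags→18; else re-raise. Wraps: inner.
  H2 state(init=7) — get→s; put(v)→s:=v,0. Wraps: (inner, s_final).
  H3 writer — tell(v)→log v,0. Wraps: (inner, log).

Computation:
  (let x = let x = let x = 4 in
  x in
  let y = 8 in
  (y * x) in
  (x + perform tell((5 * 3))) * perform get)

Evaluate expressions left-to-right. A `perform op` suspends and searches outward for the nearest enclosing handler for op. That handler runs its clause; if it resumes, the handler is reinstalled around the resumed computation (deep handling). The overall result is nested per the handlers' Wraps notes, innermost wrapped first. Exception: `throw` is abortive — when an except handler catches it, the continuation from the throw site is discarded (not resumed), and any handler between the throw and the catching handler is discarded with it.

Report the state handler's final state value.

Answer: 7

Step-by-step:
tell(15) @ H3 ⇒ log+=15
get @ H2 ⇒ 7
H0 returns 224
H1 returns 224
H2 returns (224, 7)
H3 returns ((224, 7), (15))
= ((224, 7), (15))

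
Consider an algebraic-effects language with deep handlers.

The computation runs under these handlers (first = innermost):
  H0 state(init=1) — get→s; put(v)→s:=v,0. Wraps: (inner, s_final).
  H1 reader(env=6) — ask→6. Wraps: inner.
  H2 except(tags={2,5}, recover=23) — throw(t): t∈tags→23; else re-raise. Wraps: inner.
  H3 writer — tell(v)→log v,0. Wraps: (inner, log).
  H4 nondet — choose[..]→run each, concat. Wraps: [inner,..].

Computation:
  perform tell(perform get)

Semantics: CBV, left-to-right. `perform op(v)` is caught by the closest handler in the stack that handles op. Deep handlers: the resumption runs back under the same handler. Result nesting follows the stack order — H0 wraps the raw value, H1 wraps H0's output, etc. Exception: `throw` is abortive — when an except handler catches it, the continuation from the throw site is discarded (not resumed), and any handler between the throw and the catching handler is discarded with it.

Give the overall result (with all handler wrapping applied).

Answer: [((0, 1), (1))]

Evaluation trace:
get @ H0 ⇒ 1
tell(1) @ H3 ⇒ log+=1
H0 returns (0, 1)
H1 returns (0, 1)
H2 returns (0, 1)
H3 returns ((0, 1), (1))
H4 returns [((0, 1), (1))]
= [((0, 1), (1))]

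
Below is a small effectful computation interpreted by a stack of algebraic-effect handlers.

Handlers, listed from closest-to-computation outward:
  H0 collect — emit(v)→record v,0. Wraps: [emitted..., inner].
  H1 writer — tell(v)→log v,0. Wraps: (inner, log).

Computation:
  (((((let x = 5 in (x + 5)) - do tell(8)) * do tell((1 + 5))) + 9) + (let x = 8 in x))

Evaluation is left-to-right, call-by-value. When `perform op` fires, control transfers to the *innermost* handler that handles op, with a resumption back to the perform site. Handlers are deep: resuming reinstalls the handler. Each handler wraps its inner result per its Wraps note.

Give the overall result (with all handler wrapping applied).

Answer: ([17], (8, 6))

Evaluation trace:
tell(8) @ H1 ⇒ log+=8
tell(6) @ H1 ⇒ log+=6
H0 returns [17]
H1 returns ([17], (8, 6))
= ([17], (8, 6))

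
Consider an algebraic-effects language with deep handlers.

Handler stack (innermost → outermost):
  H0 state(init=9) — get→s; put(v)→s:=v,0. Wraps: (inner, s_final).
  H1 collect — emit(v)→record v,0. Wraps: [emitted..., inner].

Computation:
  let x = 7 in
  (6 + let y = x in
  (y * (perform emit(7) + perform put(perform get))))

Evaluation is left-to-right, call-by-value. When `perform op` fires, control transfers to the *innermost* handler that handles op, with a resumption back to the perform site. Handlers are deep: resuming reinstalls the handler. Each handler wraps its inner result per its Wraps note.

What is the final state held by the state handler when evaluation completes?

Evaluation trace:
emit(7) @ H1 ⇒ out+=7
get @ H0 ⇒ 9
put(9) @ H0 ⇒ s:=9
H0 returns (6, 9)
H1 returns [7, (6, 9)]
= [7, (6, 9)]

Answer: 9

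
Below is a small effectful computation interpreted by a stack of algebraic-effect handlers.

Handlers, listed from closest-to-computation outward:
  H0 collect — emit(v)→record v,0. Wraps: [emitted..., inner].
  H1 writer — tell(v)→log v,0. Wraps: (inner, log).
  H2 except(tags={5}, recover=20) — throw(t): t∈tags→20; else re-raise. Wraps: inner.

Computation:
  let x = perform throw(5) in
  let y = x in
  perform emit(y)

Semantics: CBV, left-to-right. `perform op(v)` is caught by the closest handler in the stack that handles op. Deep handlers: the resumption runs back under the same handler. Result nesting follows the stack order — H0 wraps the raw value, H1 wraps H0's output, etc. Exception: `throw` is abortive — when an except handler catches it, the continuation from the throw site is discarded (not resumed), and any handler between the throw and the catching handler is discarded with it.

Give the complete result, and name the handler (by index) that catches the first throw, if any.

Working:
throw(5) @ H2 caught ⇒ 20
= 20

Answer: 20 ; first throw caught by: H2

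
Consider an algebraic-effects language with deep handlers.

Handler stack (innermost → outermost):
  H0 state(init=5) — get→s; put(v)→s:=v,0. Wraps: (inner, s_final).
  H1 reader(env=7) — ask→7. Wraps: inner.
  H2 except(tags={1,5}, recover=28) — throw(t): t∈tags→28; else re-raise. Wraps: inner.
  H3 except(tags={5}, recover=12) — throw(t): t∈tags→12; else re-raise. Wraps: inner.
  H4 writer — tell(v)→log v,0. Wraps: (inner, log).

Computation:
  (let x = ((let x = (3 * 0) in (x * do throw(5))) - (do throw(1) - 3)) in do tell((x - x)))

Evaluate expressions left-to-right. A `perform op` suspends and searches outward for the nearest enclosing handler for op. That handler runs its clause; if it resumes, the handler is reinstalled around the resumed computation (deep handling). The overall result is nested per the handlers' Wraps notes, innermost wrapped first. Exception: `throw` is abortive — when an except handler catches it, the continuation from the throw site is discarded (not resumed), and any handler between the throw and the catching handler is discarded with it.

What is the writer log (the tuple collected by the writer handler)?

Answer: ()

Step-by-step:
throw(5) @ H2 caught ⇒ 28
H3 returns 28
H4 returns (28, ())
= (28, ())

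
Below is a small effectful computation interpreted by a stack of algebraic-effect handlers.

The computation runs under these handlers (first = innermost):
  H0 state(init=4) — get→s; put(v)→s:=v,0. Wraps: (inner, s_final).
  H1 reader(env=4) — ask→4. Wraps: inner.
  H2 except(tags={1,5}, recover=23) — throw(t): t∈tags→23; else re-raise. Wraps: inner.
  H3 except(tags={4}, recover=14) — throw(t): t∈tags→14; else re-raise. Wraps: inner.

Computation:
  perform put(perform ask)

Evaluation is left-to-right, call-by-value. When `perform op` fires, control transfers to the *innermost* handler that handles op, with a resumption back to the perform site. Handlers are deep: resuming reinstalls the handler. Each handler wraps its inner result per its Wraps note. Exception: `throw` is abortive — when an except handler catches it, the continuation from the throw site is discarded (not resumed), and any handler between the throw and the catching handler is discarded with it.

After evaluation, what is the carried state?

Answer: 4

Evaluation trace:
ask @ H1 ⇒ 4
put(4) @ H0 ⇒ s:=4
H0 returns (0, 4)
H1 returns (0, 4)
H2 returns (0, 4)
H3 returns (0, 4)
= (0, 4)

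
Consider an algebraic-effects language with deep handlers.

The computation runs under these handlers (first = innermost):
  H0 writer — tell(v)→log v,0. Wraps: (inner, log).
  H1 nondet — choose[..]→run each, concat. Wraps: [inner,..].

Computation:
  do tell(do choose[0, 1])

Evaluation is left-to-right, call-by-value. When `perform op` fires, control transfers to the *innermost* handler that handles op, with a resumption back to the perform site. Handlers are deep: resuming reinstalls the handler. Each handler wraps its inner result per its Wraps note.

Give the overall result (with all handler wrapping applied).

Working:
choose[0, 1] @ H1
  branch[0] choose=0:
    tell(0) @ H0 ⇒ log+=0
    H0 returns (0, (0))
    H1 returns [(0, (0))]
  branch[1] choose=1:
    tell(1) @ H0 ⇒ log+=1
    H0 returns (0, (1))
    H1 returns [(0, (1))]
= [(0, (0)), (0, (1))]

Answer: [(0, (0)), (0, (1))]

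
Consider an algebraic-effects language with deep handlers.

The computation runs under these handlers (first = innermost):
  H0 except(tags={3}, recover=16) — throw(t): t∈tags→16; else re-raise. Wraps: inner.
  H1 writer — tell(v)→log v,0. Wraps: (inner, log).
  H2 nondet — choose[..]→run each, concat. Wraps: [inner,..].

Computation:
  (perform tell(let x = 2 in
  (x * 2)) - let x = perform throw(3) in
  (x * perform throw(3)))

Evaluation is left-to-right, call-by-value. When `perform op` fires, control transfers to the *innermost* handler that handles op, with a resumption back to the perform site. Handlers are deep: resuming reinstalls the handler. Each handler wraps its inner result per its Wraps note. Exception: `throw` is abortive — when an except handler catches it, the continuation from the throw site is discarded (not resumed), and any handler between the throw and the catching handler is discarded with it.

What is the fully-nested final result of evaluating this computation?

Working:
tell(4) @ H1 ⇒ log+=4
throw(3) @ H0 caught ⇒ 16
H1 returns (16, (4))
H2 returns [(16, (4))]
= [(16, (4))]

Answer: [(16, (4))]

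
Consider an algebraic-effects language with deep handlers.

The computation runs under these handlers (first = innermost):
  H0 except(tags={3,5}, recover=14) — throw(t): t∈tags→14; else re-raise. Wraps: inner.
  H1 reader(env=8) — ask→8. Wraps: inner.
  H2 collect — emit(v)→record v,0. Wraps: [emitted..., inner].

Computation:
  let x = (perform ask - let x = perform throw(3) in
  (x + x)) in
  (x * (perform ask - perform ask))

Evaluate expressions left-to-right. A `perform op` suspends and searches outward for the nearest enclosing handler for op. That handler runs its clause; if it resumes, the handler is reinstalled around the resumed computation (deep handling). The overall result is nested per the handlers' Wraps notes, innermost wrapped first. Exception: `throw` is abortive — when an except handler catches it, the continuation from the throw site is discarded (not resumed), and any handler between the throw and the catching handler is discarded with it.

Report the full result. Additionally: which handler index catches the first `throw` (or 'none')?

Evaluation trace:
ask @ H1 ⇒ 8
throw(3) @ H0 caught ⇒ 14
H1 returns 14
H2 returns [14]
= [14]

Answer: [14] ; first throw caught by: H0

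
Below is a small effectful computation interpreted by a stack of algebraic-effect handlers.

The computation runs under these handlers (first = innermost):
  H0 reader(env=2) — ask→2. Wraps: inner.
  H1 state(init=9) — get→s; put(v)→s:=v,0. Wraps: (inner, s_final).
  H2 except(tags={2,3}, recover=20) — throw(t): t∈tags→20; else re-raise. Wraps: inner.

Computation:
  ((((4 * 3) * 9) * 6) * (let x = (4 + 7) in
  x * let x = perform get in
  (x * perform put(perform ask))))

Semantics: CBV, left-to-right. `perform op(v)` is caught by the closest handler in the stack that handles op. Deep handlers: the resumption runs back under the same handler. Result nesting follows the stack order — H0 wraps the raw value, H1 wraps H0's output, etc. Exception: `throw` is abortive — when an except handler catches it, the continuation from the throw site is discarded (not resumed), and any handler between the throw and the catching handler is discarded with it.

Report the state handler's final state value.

Answer: 2

Working:
get @ H1 ⇒ 9
ask @ H0 ⇒ 2
put(2) @ H1 ⇒ s:=2
H0 returns 0
H1 returns (0, 2)
H2 returns (0, 2)
= (0, 2)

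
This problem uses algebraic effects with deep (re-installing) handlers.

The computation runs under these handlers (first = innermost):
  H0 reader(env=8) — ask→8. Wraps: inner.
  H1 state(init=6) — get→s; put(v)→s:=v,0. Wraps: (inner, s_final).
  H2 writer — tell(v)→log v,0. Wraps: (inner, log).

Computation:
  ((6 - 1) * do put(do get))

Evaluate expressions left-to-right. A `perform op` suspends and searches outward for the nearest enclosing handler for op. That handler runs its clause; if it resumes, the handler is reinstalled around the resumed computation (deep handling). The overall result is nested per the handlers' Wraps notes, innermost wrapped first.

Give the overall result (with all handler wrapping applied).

Answer: ((0, 6), ())

Evaluation trace:
get @ H1 ⇒ 6
put(6) @ H1 ⇒ s:=6
H0 returns 0
H1 returns (0, 6)
H2 returns ((0, 6), ())
= ((0, 6), ())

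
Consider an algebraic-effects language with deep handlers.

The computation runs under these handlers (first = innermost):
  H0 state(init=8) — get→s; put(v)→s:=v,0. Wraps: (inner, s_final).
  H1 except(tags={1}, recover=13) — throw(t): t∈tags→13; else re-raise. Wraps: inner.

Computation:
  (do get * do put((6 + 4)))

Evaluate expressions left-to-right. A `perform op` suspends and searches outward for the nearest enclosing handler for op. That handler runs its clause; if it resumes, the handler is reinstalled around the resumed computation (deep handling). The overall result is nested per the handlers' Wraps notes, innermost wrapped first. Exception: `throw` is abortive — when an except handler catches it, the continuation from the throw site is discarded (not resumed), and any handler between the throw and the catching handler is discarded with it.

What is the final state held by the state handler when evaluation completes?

Working:
get @ H0 ⇒ 8
put(10) @ H0 ⇒ s:=10
H0 returns (0, 10)
H1 returns (0, 10)
= (0, 10)

Answer: 10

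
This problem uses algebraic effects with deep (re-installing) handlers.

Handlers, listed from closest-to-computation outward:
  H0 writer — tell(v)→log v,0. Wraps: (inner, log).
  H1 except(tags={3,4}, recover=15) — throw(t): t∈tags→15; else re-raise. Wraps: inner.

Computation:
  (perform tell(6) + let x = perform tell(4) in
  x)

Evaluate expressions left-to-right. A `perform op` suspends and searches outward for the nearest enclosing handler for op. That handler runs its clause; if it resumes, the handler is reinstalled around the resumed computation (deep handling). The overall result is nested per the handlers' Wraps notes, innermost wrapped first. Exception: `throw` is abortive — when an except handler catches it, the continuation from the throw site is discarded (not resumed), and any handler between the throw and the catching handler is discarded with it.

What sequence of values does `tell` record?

Evaluation trace:
tell(6) @ H0 ⇒ log+=6
tell(4) @ H0 ⇒ log+=4
H0 returns (0, (6, 4))
H1 returns (0, (6, 4))
= (0, (6, 4))

Answer: (6, 4)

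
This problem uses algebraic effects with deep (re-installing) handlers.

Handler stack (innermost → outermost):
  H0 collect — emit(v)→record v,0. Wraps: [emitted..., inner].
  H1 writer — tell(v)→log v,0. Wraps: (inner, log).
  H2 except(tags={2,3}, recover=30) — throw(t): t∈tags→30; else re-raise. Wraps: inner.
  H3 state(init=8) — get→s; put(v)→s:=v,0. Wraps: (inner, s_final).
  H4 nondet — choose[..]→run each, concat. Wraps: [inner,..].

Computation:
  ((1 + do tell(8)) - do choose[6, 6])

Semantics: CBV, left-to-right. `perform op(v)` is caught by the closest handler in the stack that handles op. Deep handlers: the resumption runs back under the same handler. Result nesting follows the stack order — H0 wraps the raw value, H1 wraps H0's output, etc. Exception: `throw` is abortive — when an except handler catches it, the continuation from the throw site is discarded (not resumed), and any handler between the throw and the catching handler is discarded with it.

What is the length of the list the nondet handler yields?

Step-by-step:
tell(8) @ H1 ⇒ log+=8
choose[6, 6] @ H4
  branch[0] choose=6:
    H0 returns [-5]
    H1 returns ([-5], (8))
    H2 returns ([-5], (8))
    H3 returns (([-5], (8)), 8)
    H4 returns [(([-5], (8)), 8)]
  branch[1] choose=6:
    H0 returns [-5]
    H1 returns ([-5], (8))
    H2 returns ([-5], (8))
    H3 returns (([-5], (8)), 8)
    H4 returns [(([-5], (8)), 8)]
= [(([-5], (8)), 8), (([-5], (8)), 8)]

Answer: 2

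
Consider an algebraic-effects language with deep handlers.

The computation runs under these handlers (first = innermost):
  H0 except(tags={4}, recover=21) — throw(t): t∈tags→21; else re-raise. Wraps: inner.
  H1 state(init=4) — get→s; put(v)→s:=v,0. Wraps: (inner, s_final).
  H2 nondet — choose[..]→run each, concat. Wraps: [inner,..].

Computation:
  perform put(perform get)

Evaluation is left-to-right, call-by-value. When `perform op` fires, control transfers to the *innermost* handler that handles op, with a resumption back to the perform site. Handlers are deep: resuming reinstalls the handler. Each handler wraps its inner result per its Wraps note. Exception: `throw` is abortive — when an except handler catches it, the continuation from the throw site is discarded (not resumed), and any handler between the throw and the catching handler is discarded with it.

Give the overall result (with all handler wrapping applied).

Answer: [(0, 4)]

Evaluation trace:
get @ H1 ⇒ 4
put(4) @ H1 ⇒ s:=4
H0 returns 0
H1 returns (0, 4)
H2 returns [(0, 4)]
= [(0, 4)]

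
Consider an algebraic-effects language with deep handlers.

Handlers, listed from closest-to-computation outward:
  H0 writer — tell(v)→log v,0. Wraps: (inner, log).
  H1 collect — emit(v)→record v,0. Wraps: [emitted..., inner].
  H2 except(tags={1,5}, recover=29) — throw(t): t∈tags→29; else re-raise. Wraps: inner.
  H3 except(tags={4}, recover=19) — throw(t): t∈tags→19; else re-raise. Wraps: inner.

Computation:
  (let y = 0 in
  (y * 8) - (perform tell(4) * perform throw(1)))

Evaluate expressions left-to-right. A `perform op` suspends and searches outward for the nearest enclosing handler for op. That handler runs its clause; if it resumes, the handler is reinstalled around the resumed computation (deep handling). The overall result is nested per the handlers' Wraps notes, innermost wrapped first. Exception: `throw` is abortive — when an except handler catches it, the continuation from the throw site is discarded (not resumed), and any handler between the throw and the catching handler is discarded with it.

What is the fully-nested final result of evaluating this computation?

Answer: 29

Evaluation trace:
tell(4) @ H0 ⇒ log+=4
throw(1) @ H2 caught ⇒ 29
H3 returns 29
= 29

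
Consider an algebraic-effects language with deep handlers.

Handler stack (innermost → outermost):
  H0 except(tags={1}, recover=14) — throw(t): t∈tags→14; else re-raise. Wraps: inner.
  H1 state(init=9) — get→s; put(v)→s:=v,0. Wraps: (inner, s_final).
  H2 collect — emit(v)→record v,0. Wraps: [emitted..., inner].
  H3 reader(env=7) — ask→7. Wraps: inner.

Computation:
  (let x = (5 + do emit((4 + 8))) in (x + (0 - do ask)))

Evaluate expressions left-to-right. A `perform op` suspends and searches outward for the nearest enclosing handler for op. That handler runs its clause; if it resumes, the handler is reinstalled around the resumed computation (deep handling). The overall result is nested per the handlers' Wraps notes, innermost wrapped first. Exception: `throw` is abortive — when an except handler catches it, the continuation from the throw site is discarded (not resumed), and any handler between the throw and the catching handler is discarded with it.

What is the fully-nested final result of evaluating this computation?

Evaluation trace:
emit(12) @ H2 ⇒ out+=12
ask @ H3 ⇒ 7
H0 returns -2
H1 returns (-2, 9)
H2 returns [12, (-2, 9)]
H3 returns [12, (-2, 9)]
= [12, (-2, 9)]

Answer: [12, (-2, 9)]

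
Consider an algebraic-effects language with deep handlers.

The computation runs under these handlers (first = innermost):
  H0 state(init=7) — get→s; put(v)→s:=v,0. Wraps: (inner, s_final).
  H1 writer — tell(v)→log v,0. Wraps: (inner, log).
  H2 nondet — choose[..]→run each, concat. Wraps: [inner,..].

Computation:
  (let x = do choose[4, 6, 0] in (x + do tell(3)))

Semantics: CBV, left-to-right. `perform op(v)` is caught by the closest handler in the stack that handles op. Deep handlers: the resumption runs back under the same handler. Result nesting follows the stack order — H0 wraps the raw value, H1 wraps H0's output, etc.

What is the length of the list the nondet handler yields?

Step-by-step:
choose[4, 6, 0] @ H2
  branch[0] choose=4:
    tell(3) @ H1 ⇒ log+=3
    H0 returns (4, 7)
    H1 returns ((4, 7), (3))
    H2 returns [((4, 7), (3))]
  branch[1] choose=6:
    tell(3) @ H1 ⇒ log+=3
    H0 returns (6, 7)
    H1 returns ((6, 7), (3))
    H2 returns [((6, 7), (3))]
  branch[2] choose=0:
    tell(3) @ H1 ⇒ log+=3
    H0 returns (0, 7)
    H1 returns ((0, 7), (3))
    H2 returns [((0, 7), (3))]
= [((4, 7), (3)), ((6, 7), (3)), ((0, 7), (3))]

Answer: 3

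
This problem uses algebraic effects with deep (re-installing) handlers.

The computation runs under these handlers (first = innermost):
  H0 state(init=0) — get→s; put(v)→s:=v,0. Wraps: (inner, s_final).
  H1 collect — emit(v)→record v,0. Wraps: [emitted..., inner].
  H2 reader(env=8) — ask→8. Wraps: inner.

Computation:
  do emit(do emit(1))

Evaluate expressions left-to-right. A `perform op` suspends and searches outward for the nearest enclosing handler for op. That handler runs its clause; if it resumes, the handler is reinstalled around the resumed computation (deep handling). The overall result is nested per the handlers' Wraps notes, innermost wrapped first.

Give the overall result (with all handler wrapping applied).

Working:
emit(1) @ H1 ⇒ out+=1
emit(0) @ H1 ⇒ out+=0
H0 returns (0, 0)
H1 returns [1, 0, (0, 0)]
H2 returns [1, 0, (0, 0)]
= [1, 0, (0, 0)]

Answer: [1, 0, (0, 0)]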